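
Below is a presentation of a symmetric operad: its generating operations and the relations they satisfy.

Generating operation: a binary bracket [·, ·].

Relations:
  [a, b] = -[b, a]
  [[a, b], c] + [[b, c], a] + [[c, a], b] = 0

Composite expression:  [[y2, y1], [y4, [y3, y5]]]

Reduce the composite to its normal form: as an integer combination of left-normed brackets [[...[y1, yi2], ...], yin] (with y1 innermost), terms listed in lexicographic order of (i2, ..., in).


[[[[y1, y2], y3], y5], y4] - [[[[y1, y2], y4], y3], y5] + [[[[y1, y2], y4], y5], y3] - [[[[y1, y2], y5], y3], y4]

A multilinear Lie element is pinned by y1-initial words (y1 innermost).
Composite bracket: [[y2, y1], [y4, [y3, y5]]]
Under [a, b] = ab - ba we get 16 signed associative words (2^4 = 16).
Words beginning with y1 determine it all:
  y1y2y3y5y4 appears with sign +1, giving the term +[[[[y1, y2], y3], y5], y4]
  y1y2y4y3y5 appears with sign -1, giving the term -[[[[y1, y2], y4], y3], y5]
  y1y2y4y5y3 appears with sign +1, giving the term +[[[[y1, y2], y4], y5], y3]
  y1y2y5y3y4 appears with sign -1, giving the term -[[[[y1, y2], y5], y3], y4]


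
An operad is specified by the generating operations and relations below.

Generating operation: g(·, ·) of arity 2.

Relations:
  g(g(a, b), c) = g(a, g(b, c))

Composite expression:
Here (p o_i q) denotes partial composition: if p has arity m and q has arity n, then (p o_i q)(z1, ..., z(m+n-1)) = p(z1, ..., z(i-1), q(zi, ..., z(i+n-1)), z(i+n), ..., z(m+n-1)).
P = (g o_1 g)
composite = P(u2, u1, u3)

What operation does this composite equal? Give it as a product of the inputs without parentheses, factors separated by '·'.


u2 · u1 · u3


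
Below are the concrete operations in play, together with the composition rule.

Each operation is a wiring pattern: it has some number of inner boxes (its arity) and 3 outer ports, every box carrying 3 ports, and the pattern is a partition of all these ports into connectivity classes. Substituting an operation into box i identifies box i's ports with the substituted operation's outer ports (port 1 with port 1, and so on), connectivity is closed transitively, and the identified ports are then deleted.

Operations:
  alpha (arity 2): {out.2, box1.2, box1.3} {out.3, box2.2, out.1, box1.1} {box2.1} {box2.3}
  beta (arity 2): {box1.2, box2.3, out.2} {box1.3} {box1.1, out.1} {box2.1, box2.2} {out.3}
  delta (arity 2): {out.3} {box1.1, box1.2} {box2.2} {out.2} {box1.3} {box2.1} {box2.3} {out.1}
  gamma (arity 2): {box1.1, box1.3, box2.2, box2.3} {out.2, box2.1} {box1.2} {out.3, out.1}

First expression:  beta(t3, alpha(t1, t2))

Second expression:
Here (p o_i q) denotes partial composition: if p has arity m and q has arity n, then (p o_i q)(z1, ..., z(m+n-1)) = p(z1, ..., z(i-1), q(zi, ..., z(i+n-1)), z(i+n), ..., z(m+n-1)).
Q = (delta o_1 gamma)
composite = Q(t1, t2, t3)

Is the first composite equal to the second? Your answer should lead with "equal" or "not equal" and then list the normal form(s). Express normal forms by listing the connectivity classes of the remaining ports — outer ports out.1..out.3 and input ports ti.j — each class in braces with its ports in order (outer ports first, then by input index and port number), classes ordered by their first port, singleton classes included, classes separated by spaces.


The first expression reduces to {out.1, t3.1} {out.2, t1.1, t1.2, t1.3, t2.2, t3.2} {out.3} {t2.1} {t2.3} {t3.3}
The second expression reduces to {out.1} {out.2} {out.3} {t1.1, t1.3, t2.2, t2.3} {t1.2} {t2.1} {t3.1} {t3.2} {t3.3}
The normal forms differ: not equal.

not equal; the first gives {out.1, t3.1} {out.2, t1.1, t1.2, t1.3, t2.2, t3.2} {out.3} {t2.1} {t2.3} {t3.3} and the second {out.1} {out.2} {out.3} {t1.1, t1.3, t2.2, t2.3} {t1.2} {t2.1} {t3.1} {t3.2} {t3.3}


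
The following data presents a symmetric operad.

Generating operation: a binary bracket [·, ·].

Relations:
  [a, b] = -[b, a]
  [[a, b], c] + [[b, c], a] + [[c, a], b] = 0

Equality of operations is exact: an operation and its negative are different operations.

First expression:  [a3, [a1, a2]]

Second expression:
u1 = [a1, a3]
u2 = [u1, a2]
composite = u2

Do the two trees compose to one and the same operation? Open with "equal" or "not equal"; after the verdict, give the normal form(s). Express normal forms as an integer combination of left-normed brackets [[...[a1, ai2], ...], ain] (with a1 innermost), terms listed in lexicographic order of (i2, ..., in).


not equal; the first gives -[[a1, a2], a3] and the second [[a1, a3], a2]

Reducing the first expression gives -[[a1, a2], a3]
Reducing the second expression gives [[a1, a3], a2]
No match — not equal.


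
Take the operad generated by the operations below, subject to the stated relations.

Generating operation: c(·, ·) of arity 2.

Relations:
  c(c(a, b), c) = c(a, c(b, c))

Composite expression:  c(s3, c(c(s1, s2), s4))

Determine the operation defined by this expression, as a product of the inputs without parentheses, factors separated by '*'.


s3 * s1 * s2 * s4

All parenthesizations of c agree; list the s-inputs left to right.
c(s1, s2) collapses to s1 * s2
c(c(s1, s2), s4) collapses to s1 * s2 * s4
c(s3, c(c(s1, s2), s4)) collapses to s3 * s1 * s2 * s4


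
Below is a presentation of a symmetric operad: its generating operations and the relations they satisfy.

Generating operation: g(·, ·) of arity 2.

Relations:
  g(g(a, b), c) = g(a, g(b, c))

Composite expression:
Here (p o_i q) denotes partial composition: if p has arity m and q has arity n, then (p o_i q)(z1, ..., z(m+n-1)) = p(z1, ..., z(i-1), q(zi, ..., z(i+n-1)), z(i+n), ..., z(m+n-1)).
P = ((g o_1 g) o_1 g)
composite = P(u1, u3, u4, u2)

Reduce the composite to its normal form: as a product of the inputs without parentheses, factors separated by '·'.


u1 · u3 · u4 · u2

Every regrouping of g is equal, so read the u-inputs in written order.
g(u1, u3) collapses to u1 · u3
g(g(u1, u3), u4) collapses to u1 · u3 · u4
g(g(g(u1, u3), u4), u2) collapses to u1 · u3 · u4 · u2


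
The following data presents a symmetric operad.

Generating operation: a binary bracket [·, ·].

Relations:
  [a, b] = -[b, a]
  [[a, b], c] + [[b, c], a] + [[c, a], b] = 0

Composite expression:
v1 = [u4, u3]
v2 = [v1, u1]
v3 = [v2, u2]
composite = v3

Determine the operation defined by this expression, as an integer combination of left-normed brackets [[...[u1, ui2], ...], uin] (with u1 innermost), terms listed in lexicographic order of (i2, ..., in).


[[[u1, u3], u4], u2] - [[[u1, u4], u3], u2]

A multilinear Lie element is pinned by u1-initial words (u1 innermost).
Composite bracket: [[[u4, u3], u1], u2]
The bracket unfolds into 8 signed words via [a, b] = ab - ba (2^3 = 8).
Coefficients come from the u1-initial words:
  word u1u3u4u2 has sign +1, contributing +[[[u1, u3], u4], u2]
  word u1u4u3u2 has sign -1, contributing -[[[u1, u4], u3], u2]


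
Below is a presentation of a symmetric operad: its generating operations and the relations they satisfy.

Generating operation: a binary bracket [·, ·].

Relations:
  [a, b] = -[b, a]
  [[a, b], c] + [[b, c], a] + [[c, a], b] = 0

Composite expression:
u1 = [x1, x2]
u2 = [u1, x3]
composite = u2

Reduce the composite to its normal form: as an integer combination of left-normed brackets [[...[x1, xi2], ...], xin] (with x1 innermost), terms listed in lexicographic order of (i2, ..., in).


[[x1, x2], x3]


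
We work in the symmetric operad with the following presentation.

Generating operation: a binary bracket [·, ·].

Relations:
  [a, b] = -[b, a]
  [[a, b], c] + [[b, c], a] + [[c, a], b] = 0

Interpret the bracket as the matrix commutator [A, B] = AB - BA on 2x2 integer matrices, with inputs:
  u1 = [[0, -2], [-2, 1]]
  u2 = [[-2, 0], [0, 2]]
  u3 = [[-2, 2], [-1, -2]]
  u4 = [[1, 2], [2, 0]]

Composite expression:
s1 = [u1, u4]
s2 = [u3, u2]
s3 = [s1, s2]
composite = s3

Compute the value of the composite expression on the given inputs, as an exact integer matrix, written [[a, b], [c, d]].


[[0, 0], [0, 0]]

[u1, u4] = [[0, 0], [0, 0]]
[u3, u2] = [[0, 8], [4, 0]]
[[u1, u4], [u3, u2]] = [[0, 0], [0, 0]]


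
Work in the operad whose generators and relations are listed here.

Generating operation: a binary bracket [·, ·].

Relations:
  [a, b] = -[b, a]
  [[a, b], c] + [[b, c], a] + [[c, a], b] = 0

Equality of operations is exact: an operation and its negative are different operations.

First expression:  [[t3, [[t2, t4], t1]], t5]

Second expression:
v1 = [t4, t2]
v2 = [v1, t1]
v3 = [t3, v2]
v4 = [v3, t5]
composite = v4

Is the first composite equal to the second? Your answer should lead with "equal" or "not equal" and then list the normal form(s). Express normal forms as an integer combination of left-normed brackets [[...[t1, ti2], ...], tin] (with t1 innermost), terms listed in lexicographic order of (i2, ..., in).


not equal — first [[[[t1, t2], t4], t3], t5] - [[[[t1, t4], t2], t3], t5], second -[[[[t1, t2], t4], t3], t5] + [[[[t1, t4], t2], t3], t5]

Normal form of the first expression: [[[[t1, t2], t4], t3], t5] - [[[[t1, t4], t2], t3], t5]
Normal form of the second expression: -[[[[t1, t2], t4], t3], t5] + [[[[t1, t4], t2], t3], t5]
The normal forms differ: not equal.


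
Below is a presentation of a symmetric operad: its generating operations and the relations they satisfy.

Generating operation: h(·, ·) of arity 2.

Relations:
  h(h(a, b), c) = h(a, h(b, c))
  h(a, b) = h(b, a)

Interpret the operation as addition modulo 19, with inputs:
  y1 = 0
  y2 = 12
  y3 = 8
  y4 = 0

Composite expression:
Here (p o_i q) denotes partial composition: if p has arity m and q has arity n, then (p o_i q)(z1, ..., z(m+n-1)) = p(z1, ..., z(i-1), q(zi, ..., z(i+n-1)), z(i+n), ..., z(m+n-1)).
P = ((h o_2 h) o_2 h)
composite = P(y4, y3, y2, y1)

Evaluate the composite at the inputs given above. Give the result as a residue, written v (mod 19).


h(y3, y2) = 1
h(h(y3, y2), y1) = 1
h(y4, h(h(y3, y2), y1)) = 1

1 (mod 19)


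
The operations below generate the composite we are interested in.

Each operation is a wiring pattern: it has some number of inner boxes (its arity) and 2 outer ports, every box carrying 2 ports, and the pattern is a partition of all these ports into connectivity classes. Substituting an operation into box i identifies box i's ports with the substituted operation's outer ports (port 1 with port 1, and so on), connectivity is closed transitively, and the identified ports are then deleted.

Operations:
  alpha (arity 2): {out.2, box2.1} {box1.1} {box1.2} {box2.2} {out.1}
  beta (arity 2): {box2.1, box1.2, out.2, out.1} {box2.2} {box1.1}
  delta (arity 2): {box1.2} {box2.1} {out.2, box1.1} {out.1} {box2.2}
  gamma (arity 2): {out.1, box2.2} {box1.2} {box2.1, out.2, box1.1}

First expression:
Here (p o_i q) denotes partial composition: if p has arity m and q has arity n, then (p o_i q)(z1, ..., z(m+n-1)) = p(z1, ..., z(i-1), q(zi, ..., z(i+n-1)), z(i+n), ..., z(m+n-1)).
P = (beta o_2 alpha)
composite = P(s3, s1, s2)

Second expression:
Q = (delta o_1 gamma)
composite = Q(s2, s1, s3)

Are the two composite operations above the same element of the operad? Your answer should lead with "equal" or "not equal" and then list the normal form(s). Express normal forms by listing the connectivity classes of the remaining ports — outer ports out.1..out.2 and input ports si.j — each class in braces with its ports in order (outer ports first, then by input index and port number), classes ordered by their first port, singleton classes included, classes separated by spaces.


not equal — first {out.1, out.2, s3.2} {s1.1} {s1.2} {s2.1} {s2.2} {s3.1}, second {out.1} {out.2, s1.2} {s1.1, s2.1} {s2.2} {s3.1} {s3.2}


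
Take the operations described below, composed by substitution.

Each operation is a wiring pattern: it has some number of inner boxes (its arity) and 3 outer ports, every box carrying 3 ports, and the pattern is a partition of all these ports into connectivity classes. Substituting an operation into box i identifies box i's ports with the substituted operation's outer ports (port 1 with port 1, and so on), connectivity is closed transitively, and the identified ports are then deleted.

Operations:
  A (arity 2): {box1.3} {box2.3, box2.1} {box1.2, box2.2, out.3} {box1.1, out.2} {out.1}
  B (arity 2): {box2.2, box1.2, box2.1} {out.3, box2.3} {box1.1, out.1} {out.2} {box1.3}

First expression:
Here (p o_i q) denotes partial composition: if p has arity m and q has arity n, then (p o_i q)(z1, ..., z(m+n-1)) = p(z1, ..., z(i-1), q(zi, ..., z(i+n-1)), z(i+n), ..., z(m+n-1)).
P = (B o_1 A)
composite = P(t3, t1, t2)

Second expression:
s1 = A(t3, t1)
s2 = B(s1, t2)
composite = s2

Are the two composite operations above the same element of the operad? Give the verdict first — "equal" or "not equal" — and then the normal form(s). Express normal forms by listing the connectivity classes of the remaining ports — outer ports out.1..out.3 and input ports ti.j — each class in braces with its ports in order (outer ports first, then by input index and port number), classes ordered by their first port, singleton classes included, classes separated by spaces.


The first expression, normalized: {out.1} {out.2} {out.3, t2.3} {t1.1, t1.3} {t1.2, t3.2} {t2.1, t2.2, t3.1} {t3.3}
The second expression, normalized: {out.1} {out.2} {out.3, t2.3} {t1.1, t1.3} {t1.2, t3.2} {t2.1, t2.2, t3.1} {t3.3}
Same normal form: equal.

equal — both sides give {out.1} {out.2} {out.3, t2.3} {t1.1, t1.3} {t1.2, t3.2} {t2.1, t2.2, t3.1} {t3.3}


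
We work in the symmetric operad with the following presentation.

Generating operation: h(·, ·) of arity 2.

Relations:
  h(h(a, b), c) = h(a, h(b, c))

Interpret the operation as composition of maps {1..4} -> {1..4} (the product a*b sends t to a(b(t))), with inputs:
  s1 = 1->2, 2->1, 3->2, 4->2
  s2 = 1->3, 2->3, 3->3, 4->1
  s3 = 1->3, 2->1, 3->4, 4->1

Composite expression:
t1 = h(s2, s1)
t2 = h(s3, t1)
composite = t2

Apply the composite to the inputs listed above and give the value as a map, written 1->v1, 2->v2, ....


h(s2, s1) = 1->3, 2->3, 3->3, 4->3
h(s3, h(s2, s1)) = 1->4, 2->4, 3->4, 4->4

1->4, 2->4, 3->4, 4->4


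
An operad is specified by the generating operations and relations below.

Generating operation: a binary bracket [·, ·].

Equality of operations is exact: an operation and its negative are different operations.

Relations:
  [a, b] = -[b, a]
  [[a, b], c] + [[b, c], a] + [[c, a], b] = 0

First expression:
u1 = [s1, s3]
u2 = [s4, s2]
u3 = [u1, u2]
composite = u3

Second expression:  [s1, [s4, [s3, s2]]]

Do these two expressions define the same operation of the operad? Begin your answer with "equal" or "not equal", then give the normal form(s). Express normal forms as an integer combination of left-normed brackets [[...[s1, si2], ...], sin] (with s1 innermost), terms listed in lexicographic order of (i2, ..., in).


not equal: they reduce to -[[[s1, s3], s2], s4] + [[[s1, s3], s4], s2] and [[[s1, s2], s3], s4] - [[[s1, s3], s2], s4] - [[[s1, s4], s2], s3] + [[[s1, s4], s3], s2]

Normal form of the first expression: -[[[s1, s3], s2], s4] + [[[s1, s3], s4], s2]
Normal form of the second expression: [[[s1, s2], s3], s4] - [[[s1, s3], s2], s4] - [[[s1, s4], s2], s3] + [[[s1, s4], s3], s2]
They disagree, so not equal.


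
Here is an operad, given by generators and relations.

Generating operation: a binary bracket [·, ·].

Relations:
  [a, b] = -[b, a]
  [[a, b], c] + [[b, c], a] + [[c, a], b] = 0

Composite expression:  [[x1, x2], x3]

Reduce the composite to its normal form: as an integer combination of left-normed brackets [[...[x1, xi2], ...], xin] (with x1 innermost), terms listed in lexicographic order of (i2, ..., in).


Skip Jacobi rewriting: expand, keep x1-initial words, read off terms.
Composite bracket: [[x1, x2], x3]
Each bracket splits as ab - ba, giving 4 signed words (2^2 = 4).
Coefficients come from the x1-initial words:
  word x1x2x3 has sign +1, contributing +[[x1, x2], x3]

[[x1, x2], x3]


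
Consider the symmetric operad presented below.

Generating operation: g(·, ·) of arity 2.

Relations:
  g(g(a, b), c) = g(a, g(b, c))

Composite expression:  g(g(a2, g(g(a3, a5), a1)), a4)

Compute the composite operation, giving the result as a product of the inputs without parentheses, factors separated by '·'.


a2 · a3 · a5 · a1 · a4

Key point: g is associative — brackets drop, the a-order remains.
g(a3, a5) linearizes to a3 · a5
g(g(a3, a5), a1) linearizes to a3 · a5 · a1
g(a2, g(g(a3, a5), a1)) linearizes to a2 · a3 · a5 · a1
g(g(a2, g(g(a3, a5), a1)), a4) linearizes to a2 · a3 · a5 · a1 · a4


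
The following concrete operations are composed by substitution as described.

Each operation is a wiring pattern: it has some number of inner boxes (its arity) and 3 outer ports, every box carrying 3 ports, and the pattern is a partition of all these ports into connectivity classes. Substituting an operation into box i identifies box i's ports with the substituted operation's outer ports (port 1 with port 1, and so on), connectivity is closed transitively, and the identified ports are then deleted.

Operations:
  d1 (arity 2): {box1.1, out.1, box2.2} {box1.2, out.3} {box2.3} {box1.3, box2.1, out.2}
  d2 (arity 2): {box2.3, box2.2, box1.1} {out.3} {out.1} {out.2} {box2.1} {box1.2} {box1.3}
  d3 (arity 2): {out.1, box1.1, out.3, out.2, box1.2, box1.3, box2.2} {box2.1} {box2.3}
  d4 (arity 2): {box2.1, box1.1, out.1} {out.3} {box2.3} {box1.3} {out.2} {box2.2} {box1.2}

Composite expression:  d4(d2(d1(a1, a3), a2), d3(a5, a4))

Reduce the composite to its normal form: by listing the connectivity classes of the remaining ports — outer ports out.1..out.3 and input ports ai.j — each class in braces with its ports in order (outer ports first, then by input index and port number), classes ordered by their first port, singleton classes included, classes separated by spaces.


Substituting into d4 glues patterns; closure does the rest.
after d1, the pattern on (a1, a3) reads {out.1, a1.1, a3.2} {out.2, a1.3, a3.1} {out.3, a1.2} {a3.3} (out.j = its outer ports)
after d2, the pattern on (a1, a3, a2) reads {out.1} {out.2} {out.3} {a1.1, a2.2, a2.3, a3.2} {a1.2} {a1.3, a3.1} {a2.1} {a3.3} (out.j = its outer ports)
after d3, the pattern on (a5, a4) reads {out.1, out.2, out.3, a4.2, a5.1, a5.2, a5.3} {a4.1} {a4.3} (out.j = its outer ports)
after d4, the pattern on (a1, a3, a2, a5, a4) reads {out.1, a4.2, a5.1, a5.2, a5.3} {out.2} {out.3} {a1.1, a2.2, a2.3, a3.2} {a1.2} {a1.3, a3.1} {a2.1} {a3.3} {a4.1} {a4.3} (out.j = its outer ports)

{out.1, a4.2, a5.1, a5.2, a5.3} {out.2} {out.3} {a1.1, a2.2, a2.3, a3.2} {a1.2} {a1.3, a3.1} {a2.1} {a3.3} {a4.1} {a4.3}


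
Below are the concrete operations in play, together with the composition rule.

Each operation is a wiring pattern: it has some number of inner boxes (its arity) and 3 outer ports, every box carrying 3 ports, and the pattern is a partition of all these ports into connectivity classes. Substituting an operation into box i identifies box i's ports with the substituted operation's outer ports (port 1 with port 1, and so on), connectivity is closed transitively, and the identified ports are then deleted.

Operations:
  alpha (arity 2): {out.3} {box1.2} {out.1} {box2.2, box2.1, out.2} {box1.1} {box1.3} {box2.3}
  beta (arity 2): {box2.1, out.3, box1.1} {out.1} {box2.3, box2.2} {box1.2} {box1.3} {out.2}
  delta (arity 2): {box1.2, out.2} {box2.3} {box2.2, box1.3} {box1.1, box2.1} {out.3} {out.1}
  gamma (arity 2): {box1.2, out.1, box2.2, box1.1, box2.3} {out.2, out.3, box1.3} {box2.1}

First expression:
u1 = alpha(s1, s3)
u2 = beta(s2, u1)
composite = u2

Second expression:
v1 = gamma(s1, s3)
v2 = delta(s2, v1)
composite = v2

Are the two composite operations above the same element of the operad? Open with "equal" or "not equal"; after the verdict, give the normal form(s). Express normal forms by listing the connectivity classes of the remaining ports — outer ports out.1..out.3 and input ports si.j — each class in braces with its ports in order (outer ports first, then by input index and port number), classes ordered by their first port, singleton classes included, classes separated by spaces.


The first expression reduces to {out.1} {out.2} {out.3, s2.1} {s1.1} {s1.2} {s1.3} {s2.2} {s2.3} {s3.1, s3.2} {s3.3}
The second expression reduces to {out.1} {out.2, s2.2} {out.3} {s1.1, s1.2, s2.1, s3.2, s3.3} {s1.3, s2.3} {s3.1}
The forms do not match — not equal.

not equal; first: {out.1} {out.2} {out.3, s2.1} {s1.1} {s1.2} {s1.3} {s2.2} {s2.3} {s3.1, s3.2} {s3.3}; second: {out.1} {out.2, s2.2} {out.3} {s1.1, s1.2, s2.1, s3.2, s3.3} {s1.3, s2.3} {s3.1}


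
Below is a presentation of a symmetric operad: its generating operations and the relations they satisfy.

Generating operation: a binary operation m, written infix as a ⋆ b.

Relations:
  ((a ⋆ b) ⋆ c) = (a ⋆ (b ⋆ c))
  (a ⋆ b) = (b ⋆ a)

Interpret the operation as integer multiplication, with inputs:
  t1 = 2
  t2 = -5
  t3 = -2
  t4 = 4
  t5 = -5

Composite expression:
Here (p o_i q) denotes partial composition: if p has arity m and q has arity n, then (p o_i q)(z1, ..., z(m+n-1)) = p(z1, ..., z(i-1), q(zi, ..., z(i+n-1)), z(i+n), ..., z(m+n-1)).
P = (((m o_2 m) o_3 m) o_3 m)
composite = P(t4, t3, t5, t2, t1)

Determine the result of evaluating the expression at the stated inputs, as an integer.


(t5 ⋆ t2) = 25
((t5 ⋆ t2) ⋆ t1) = 50
(t3 ⋆ ((t5 ⋆ t2) ⋆ t1)) = -100
(t4 ⋆ (t3 ⋆ ((t5 ⋆ t2) ⋆ t1))) = -400

-400


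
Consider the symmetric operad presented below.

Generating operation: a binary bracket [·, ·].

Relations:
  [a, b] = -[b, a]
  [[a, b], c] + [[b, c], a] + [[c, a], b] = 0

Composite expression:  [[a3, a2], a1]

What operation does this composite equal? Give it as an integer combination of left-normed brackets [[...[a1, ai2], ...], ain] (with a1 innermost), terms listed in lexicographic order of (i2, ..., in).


[[a1, a2], a3] - [[a1, a3], a2]


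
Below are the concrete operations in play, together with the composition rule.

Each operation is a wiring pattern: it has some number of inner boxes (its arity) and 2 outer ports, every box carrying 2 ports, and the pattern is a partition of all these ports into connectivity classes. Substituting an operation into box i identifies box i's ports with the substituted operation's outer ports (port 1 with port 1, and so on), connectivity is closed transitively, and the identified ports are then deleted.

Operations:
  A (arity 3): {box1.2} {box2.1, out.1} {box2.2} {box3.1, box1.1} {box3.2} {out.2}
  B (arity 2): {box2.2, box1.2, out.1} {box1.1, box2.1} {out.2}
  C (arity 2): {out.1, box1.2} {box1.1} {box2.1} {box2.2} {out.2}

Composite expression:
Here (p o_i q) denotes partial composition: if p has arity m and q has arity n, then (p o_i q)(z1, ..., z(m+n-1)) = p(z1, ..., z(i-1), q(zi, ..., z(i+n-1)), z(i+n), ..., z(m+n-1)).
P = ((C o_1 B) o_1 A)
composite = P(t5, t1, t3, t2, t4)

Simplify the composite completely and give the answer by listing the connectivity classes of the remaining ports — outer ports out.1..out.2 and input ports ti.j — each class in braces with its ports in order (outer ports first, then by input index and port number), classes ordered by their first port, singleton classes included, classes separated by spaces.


{out.1} {out.2} {t1.1, t2.1} {t1.2} {t2.2} {t3.1, t5.1} {t3.2} {t4.1} {t4.2} {t5.2}

Two ports join when wires chain via C-identified ports.
the subtree at A composes to {out.1, t1.1} {out.2} {t1.2} {t3.1, t5.1} {t3.2} {t5.2} on (t5, t1, t3); out.j = own outer ports
the subtree at B composes to {out.1, t2.2} {out.2} {t1.1, t2.1} {t1.2} {t3.1, t5.1} {t3.2} {t5.2} on (t5, t1, t3, t2); out.j = own outer ports
the subtree at C composes to {out.1} {out.2} {t1.1, t2.1} {t1.2} {t2.2} {t3.1, t5.1} {t3.2} {t4.1} {t4.2} {t5.2} on (t5, t1, t3, t2, t4); out.j = own outer ports


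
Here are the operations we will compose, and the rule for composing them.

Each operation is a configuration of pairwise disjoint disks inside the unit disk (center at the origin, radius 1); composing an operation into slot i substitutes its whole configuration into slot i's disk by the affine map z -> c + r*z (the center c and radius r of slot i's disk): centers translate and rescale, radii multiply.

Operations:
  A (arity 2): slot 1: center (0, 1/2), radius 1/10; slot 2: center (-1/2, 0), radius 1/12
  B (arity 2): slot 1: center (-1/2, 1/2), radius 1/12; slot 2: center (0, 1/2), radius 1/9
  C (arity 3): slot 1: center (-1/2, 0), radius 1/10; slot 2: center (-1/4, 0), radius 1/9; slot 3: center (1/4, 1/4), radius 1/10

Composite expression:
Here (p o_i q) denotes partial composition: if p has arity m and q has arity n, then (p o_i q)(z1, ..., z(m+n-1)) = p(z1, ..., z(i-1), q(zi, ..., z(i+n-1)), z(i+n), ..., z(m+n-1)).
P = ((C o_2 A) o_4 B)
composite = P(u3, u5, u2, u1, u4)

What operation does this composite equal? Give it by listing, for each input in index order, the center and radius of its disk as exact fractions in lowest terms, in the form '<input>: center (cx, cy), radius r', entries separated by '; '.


u1: center (1/5, 3/10), radius 1/120; u2: center (-11/36, 0), radius 1/108; u3: center (-1/2, 0), radius 1/10; u4: center (1/4, 3/10), radius 1/90; u5: center (-1/4, 1/18), radius 1/90

Affine substitution under C: radii multiply and u-centers shift.
u3 passes through 1 substitution, ending at center (-1/2, 0), radius 1/10
u5 passes through 2 substitutions, ending at center (-1/4, 1/18), radius 1/90
u2 passes through 2 substitutions, ending at center (-11/36, 0), radius 1/108
u1 passes through 2 substitutions, ending at center (1/5, 3/10), radius 1/120
u4 passes through 2 substitutions, ending at center (1/4, 3/10), radius 1/90


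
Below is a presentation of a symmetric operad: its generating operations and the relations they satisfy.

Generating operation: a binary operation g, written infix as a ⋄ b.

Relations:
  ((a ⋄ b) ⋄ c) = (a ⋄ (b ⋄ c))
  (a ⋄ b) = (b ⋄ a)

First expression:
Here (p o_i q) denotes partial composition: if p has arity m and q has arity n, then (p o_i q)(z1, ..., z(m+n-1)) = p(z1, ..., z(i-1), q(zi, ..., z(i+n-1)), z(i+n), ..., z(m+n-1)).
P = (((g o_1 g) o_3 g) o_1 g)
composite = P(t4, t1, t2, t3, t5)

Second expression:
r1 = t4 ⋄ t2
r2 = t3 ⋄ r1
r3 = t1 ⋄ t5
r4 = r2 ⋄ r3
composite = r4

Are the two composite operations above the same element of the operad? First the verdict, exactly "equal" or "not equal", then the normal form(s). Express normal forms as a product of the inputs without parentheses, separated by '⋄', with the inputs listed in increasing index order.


equal — both sides give t1 ⋄ t2 ⋄ t3 ⋄ t4 ⋄ t5

In normal form, the first expression is t1 ⋄ t2 ⋄ t3 ⋄ t4 ⋄ t5
In normal form, the second expression is t1 ⋄ t2 ⋄ t3 ⋄ t4 ⋄ t5
Both agree, so they are equal.


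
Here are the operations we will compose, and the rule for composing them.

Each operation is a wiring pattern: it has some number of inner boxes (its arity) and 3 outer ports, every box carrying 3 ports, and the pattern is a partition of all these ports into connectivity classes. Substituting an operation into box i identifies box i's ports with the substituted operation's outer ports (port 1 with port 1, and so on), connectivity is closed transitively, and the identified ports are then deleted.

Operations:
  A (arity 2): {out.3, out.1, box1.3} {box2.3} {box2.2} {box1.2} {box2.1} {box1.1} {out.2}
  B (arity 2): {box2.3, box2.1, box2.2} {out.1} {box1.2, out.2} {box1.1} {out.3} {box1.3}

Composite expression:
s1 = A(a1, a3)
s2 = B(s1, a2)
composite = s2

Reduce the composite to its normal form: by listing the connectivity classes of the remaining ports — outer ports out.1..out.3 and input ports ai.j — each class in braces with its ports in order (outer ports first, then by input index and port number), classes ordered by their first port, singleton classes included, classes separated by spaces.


{out.1} {out.2} {out.3} {a1.1} {a1.2} {a1.3} {a2.1, a2.2, a2.3} {a3.1} {a3.2} {a3.3}


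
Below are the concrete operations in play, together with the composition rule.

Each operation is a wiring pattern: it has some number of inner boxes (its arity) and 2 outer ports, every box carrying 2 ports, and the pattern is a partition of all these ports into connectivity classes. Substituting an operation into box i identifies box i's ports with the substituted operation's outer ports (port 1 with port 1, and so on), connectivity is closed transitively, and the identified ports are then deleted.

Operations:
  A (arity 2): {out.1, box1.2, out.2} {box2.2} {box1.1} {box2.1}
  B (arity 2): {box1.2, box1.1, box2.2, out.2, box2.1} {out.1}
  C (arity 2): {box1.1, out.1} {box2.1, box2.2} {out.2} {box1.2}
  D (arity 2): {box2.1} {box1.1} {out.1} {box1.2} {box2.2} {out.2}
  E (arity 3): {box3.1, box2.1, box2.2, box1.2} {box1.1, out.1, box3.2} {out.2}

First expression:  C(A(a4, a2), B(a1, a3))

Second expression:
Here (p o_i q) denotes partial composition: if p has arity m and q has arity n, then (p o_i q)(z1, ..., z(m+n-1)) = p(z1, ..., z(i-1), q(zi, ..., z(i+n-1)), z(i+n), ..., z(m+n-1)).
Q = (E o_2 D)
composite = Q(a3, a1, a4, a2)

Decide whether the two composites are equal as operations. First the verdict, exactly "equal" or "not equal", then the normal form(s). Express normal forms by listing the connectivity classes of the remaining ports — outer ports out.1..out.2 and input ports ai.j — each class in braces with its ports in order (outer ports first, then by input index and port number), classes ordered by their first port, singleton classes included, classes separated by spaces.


not equal — first {out.1, a4.2} {out.2} {a1.1, a1.2, a3.1, a3.2} {a2.1} {a2.2} {a4.1}, second {out.1, a2.2, a3.1} {out.2} {a1.1} {a1.2} {a2.1, a3.2} {a4.1} {a4.2}

The first expression reduces to {out.1, a4.2} {out.2} {a1.1, a1.2, a3.1, a3.2} {a2.1} {a2.2} {a4.1}
The second expression reduces to {out.1, a2.2, a3.1} {out.2} {a1.1} {a1.2} {a2.1, a3.2} {a4.1} {a4.2}
Different reductions; not equal.


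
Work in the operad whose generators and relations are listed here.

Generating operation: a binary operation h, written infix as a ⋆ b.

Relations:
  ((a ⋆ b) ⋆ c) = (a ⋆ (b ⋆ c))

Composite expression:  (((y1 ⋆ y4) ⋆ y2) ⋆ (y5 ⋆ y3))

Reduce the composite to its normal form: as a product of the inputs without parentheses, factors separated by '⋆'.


y1 ⋆ y4 ⋆ y2 ⋆ y5 ⋆ y3

Every regrouping of h is equal, so read the y-inputs in written order.
(y1 ⋆ y4) reduces to y1 ⋆ y4
((y1 ⋆ y4) ⋆ y2) reduces to y1 ⋆ y4 ⋆ y2
(y5 ⋆ y3) reduces to y5 ⋆ y3
(((y1 ⋆ y4) ⋆ y2) ⋆ (y5 ⋆ y3)) reduces to y1 ⋆ y4 ⋆ y2 ⋆ y5 ⋆ y3


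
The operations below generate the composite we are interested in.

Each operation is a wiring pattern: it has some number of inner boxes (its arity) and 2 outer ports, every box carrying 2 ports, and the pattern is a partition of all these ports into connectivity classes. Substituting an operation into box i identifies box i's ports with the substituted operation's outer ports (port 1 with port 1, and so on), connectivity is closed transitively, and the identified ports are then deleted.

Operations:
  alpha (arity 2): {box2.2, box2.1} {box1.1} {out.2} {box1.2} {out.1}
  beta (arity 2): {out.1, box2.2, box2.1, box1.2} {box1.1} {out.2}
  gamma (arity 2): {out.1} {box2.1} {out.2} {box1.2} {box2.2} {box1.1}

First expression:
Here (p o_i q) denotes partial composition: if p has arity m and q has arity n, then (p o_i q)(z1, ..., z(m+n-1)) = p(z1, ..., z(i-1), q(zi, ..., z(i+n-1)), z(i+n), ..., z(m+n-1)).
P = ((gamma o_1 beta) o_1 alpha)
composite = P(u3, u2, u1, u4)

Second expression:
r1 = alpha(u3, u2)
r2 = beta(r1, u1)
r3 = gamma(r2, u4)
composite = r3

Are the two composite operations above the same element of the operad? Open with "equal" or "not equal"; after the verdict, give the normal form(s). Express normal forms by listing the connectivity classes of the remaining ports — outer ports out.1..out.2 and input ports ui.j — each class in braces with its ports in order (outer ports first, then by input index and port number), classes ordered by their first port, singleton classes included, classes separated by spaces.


equal — both sides give {out.1} {out.2} {u1.1, u1.2} {u2.1, u2.2} {u3.1} {u3.2} {u4.1} {u4.2}

Normal form of the first expression: {out.1} {out.2} {u1.1, u1.2} {u2.1, u2.2} {u3.1} {u3.2} {u4.1} {u4.2}
Normal form of the second expression: {out.1} {out.2} {u1.1, u1.2} {u2.1, u2.2} {u3.1} {u3.2} {u4.1} {u4.2}
The forms coincide; equal.


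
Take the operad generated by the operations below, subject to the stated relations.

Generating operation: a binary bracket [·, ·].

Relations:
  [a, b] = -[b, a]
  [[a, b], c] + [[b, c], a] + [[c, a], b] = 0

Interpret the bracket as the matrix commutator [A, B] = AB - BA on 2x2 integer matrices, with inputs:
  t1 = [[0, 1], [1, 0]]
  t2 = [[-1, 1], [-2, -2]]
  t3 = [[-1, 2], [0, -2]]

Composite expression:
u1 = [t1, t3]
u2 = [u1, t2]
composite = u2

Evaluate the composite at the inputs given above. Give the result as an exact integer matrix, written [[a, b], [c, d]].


[[1, -3], [-7, -1]]

[t1, t3] = [[-2, -1], [1, 2]]
[[t1, t3], t2] = [[1, -3], [-7, -1]]


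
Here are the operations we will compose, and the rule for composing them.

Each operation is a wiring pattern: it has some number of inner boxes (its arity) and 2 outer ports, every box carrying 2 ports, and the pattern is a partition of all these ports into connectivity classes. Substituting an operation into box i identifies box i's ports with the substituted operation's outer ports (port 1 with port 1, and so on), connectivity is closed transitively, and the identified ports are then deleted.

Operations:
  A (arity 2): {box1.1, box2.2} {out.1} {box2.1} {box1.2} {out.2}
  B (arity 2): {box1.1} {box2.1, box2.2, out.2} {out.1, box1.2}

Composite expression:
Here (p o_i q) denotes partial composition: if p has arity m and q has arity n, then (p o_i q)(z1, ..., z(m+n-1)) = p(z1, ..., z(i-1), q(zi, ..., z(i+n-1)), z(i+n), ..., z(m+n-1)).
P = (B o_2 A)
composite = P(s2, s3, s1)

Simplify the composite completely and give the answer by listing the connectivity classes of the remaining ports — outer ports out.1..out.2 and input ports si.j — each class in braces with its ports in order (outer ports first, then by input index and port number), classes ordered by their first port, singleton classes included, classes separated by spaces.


{out.1, s2.2} {out.2} {s1.1} {s1.2, s3.1} {s2.1} {s3.2}

Two ports join when wires chain via B-identified ports.
stage A: inputs (s3, s1), connectivity {out.1} {out.2} {s1.1} {s1.2, s3.1} {s3.2}, out.j its boundary
stage B: inputs (s2, s3, s1), connectivity {out.1, s2.2} {out.2} {s1.1} {s1.2, s3.1} {s2.1} {s3.2}, out.j its boundary


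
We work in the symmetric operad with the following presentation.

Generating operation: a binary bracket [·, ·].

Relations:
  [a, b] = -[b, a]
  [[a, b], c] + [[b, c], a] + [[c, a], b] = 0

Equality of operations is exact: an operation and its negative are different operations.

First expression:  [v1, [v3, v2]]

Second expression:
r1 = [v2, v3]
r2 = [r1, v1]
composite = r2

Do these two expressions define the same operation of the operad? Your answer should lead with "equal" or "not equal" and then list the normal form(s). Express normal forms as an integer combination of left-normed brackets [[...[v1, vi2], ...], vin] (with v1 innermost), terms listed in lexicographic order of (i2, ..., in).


equal; the common form is -[[v1, v2], v3] + [[v1, v3], v2]


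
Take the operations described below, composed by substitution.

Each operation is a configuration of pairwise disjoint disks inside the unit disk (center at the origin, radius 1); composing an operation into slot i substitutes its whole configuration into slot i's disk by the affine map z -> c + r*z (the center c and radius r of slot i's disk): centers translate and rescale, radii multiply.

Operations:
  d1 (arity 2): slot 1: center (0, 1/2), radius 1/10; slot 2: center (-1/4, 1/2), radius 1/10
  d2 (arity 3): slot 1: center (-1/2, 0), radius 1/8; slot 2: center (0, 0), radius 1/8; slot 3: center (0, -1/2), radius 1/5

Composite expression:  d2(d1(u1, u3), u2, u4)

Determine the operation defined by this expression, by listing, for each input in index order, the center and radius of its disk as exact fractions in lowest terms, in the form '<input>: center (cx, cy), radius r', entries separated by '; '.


u1: center (-1/2, 1/16), radius 1/80; u2: center (0, 0), radius 1/8; u3: center (-17/32, 1/16), radius 1/80; u4: center (0, -1/2), radius 1/5

Nesting under d2 composes maps z -> c + r*z down each u-path.
u1: after 2 affine steps, its disk has center (-1/2, 1/16), radius 1/80
u3: after 2 affine steps, its disk has center (-17/32, 1/16), radius 1/80
u2: after 1 affine step, its disk has center (0, 0), radius 1/8
u4: after 1 affine step, its disk has center (0, -1/2), radius 1/5


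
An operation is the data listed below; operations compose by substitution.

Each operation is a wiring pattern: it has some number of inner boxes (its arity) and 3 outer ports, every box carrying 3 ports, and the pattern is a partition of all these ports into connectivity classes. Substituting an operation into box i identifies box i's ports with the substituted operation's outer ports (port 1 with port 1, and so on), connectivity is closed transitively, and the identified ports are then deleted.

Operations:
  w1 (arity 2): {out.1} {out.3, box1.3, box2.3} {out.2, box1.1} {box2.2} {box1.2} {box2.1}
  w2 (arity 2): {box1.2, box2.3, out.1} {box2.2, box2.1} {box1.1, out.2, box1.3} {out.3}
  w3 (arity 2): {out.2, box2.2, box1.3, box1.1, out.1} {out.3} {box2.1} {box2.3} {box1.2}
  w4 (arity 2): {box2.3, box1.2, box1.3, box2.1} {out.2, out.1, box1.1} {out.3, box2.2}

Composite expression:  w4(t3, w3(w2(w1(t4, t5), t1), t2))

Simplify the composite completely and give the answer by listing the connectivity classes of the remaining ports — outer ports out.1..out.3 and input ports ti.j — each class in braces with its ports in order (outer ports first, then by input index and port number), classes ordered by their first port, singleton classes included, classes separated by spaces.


{out.1, out.2, t3.1} {out.3, t1.3, t2.2, t3.2, t3.3, t4.1} {t1.1, t1.2} {t2.1} {t2.3} {t4.2} {t4.3, t5.3} {t5.1} {t5.2}

Substituting into w4 glues patterns; closure does the rest.
w1 over (t4, t5) gives {out.1} {out.2, t4.1} {out.3, t4.3, t5.3} {t4.2} {t5.1} {t5.2}, out.j being that stage's outer ports
w2 over (t4, t5, t1) gives {out.1, t1.3, t4.1} {out.2, t4.3, t5.3} {out.3} {t1.1, t1.2} {t4.2} {t5.1} {t5.2}, out.j being that stage's outer ports
w3 over (t4, t5, t1, t2) gives {out.1, out.2, t1.3, t2.2, t4.1} {out.3} {t1.1, t1.2} {t2.1} {t2.3} {t4.2} {t4.3, t5.3} {t5.1} {t5.2}, out.j being that stage's outer ports
w4 over (t3, t4, t5, t1, t2) gives {out.1, out.2, t3.1} {out.3, t1.3, t2.2, t3.2, t3.3, t4.1} {t1.1, t1.2} {t2.1} {t2.3} {t4.2} {t4.3, t5.3} {t5.1} {t5.2}, out.j being that stage's outer ports


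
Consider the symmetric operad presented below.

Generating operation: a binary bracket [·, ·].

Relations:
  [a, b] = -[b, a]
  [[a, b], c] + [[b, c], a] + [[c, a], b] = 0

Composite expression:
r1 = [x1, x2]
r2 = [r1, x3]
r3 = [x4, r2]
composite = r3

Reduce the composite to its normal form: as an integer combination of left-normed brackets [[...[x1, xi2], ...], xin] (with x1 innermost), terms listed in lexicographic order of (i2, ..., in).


Skip Jacobi rewriting: expand, keep x1-initial words, read off terms.
Composite bracket: [x4, [[x1, x2], x3]]
Expanding via [a, b] = ab - ba: 8 signed words (2^3 = 8).
Only words starting with x1 matter:
  x1x2x3x4 appears with sign -1, giving the term -[[[x1, x2], x3], x4]

-[[[x1, x2], x3], x4]


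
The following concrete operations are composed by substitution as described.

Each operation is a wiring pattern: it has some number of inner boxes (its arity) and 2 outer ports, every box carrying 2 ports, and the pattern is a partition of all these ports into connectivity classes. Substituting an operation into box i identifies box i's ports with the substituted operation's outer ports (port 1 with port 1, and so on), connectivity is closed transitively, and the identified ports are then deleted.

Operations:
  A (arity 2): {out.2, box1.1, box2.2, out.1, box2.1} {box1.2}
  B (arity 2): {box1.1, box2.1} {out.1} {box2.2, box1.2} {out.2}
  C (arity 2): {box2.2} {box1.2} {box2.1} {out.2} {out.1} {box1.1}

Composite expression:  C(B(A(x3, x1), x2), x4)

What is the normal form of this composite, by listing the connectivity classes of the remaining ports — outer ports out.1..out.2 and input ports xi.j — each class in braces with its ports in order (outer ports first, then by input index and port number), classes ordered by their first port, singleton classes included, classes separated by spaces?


{out.1} {out.2} {x1.1, x1.2, x2.1, x2.2, x3.1} {x3.2} {x4.1} {x4.2}

Substituting into C glues patterns; closure does the rest.
composing A on (x3, x1), with out.j its own outer ports: {out.1, out.2, x1.1, x1.2, x3.1} {x3.2}
composing B on (x3, x1, x2), with out.j its own outer ports: {out.1} {out.2} {x1.1, x1.2, x2.1, x2.2, x3.1} {x3.2}
composing C on (x3, x1, x2, x4), with out.j its own outer ports: {out.1} {out.2} {x1.1, x1.2, x2.1, x2.2, x3.1} {x3.2} {x4.1} {x4.2}
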